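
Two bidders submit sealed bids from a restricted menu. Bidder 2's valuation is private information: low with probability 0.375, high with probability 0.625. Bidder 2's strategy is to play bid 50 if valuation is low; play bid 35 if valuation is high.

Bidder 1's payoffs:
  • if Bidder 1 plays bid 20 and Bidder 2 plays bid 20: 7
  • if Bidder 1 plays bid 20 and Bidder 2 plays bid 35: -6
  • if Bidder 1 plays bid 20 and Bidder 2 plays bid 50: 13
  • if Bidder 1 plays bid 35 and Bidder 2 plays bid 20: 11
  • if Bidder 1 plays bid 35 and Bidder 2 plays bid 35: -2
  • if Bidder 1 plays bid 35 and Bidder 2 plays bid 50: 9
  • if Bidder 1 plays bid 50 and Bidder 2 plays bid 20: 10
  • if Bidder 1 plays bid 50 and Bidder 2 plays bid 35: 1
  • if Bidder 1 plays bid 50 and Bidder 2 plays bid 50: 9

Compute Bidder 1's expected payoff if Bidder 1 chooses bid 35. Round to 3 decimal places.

2.125

E[bid 35] = 0.375·9 + 0.625·(-2) = 3.375 + (-1.25) = 2.125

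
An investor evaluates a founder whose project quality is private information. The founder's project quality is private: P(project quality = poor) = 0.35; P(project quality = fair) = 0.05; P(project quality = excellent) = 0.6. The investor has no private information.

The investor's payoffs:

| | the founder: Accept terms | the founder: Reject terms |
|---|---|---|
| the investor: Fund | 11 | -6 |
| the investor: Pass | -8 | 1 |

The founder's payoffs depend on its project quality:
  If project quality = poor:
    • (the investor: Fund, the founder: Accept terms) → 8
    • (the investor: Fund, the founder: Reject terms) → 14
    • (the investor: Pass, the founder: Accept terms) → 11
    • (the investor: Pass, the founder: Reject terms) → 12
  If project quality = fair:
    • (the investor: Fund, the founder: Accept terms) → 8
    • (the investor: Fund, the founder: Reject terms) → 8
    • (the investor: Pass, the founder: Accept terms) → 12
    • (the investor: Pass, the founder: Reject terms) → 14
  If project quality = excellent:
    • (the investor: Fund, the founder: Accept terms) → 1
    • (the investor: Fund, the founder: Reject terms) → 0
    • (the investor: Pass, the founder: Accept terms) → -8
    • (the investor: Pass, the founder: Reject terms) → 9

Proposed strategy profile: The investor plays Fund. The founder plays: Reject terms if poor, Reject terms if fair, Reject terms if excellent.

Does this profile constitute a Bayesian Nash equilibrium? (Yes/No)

The investor plays Fund: E[Fund] = 0.35·(-6) + 0.05·(-6) + 0.6·(-6) = -6; E[Pass] = 1. Not best-responding. ✗
The founder (project quality poor), facing Fund: Accept terms gives 8, Reject terms gives 14. Proposed Reject terms is best. ✓
The founder (project quality fair), facing Fund: Accept terms gives 8, Reject terms gives 8. Proposed Reject terms is best. ✓
The founder (project quality excellent), facing Fund: Accept terms gives 1, Reject terms gives 0. Proposed Reject terms is not best — profitable deviation exists. ✗

No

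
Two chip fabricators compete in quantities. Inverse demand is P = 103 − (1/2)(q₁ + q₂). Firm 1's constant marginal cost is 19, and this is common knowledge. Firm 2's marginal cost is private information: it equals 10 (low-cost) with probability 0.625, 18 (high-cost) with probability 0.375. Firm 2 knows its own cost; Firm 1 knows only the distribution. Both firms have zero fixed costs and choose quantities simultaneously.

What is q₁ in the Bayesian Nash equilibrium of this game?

52

Firm 2 with cost c maximizes (103 − (1/2)(q₁+q₂) − c)·q₂, giving q₂(c) = (103 − c − (1/2)q₁).
E[c₂] = 0.625·10 + 0.375·18 = 13
Firm 1's FOC against E[q₂] yields q₁ = (103 − 2·19 + E[c₂])/(3/2) = (103 − 38 + 13)/(3/2) = 52.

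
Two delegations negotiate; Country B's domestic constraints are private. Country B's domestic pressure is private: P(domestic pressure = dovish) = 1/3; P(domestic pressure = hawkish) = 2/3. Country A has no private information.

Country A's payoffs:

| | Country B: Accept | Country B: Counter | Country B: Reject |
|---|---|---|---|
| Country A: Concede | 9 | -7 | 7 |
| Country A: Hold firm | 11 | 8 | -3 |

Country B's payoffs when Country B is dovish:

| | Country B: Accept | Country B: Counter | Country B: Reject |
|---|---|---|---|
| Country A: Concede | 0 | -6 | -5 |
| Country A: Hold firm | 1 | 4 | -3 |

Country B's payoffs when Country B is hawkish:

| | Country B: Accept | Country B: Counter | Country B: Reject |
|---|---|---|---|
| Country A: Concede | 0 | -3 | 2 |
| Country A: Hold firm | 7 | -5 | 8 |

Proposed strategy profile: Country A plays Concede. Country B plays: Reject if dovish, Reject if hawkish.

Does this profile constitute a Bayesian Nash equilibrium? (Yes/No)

A profile is a BNE iff every type of every player is best-responding given beliefs about the other side.
Country A plays Concede: E[Concede] = 1/3·(7) + 2/3·(7) = 7; E[Hold firm] = -3. Best-responding. ✓
Country B (domestic pressure dovish), facing Concede: Accept gives 0, Counter gives -6, Reject gives -5. Proposed Reject is not best — profitable deviation exists. ✗
Country B (domestic pressure hawkish), facing Concede: Accept gives 0, Counter gives -3, Reject gives 2. Proposed Reject is best. ✓

No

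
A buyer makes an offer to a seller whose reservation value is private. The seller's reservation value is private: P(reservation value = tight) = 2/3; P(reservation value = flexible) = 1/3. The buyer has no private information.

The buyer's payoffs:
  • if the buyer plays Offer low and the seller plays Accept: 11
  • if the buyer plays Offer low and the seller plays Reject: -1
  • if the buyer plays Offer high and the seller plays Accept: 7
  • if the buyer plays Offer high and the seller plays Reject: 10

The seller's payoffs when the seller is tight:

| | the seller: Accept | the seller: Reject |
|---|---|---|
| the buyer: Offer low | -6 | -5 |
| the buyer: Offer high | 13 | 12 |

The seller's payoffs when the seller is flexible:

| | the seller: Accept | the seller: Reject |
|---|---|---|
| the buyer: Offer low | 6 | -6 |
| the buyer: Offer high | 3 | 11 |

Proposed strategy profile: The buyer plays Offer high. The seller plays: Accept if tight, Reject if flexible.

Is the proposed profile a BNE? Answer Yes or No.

The buyer plays Offer high: E[Offer high] = 2/3·(7) + 1/3·(10) = 8; E[Offer low] = 7. Best-responding. ✓
The seller (reservation value tight), facing Offer high: Accept gives 13, Reject gives 12. Proposed Accept is best. ✓
The seller (reservation value flexible), facing Offer high: Accept gives 3, Reject gives 11. Proposed Reject is best. ✓

Yes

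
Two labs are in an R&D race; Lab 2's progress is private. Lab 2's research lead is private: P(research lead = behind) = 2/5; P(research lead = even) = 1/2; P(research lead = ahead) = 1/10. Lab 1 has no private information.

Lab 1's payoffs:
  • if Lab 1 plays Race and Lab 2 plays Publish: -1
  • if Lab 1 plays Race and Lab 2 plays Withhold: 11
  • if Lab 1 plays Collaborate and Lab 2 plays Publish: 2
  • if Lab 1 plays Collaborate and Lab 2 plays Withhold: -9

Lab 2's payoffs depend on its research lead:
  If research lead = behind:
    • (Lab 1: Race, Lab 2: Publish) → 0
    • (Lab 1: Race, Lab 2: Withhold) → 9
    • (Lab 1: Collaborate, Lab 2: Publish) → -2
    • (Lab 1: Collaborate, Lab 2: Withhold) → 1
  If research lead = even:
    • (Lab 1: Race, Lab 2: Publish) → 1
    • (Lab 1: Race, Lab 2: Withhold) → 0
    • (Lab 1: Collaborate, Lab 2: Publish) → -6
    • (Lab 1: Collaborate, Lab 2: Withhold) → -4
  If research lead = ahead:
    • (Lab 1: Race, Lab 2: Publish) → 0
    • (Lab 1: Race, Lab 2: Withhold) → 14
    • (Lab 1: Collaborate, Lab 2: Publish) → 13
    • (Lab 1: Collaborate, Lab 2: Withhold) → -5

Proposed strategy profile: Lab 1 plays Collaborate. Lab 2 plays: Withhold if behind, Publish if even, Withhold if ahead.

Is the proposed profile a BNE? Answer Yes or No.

No

Lab 1 plays Collaborate: E[Collaborate] = 2/5·(-9) + 1/2·(2) + 1/10·(-9) = -7/2; E[Race] = 5. Not best-responding. ✗
Lab 2 (research lead behind), facing Collaborate: Publish gives -2, Withhold gives 1. Proposed Withhold is best. ✓
Lab 2 (research lead even), facing Collaborate: Publish gives -6, Withhold gives -4. Proposed Publish is not best — profitable deviation exists. ✗
Lab 2 (research lead ahead), facing Collaborate: Publish gives 13, Withhold gives -5. Proposed Withhold is not best — profitable deviation exists. ✗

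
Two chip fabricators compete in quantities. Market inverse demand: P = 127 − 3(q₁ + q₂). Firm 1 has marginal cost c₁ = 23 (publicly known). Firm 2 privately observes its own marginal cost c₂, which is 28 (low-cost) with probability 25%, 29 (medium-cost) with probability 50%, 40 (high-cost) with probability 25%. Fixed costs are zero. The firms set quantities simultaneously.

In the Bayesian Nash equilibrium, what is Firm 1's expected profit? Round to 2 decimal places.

Type-c best response for Firm 2: q₂(c) = (127 − c)/6 − q₁/2.
Firm 1 maximizes expected profit; its first-order condition is 127 − 6q₁ − 3E[q₂] − 23 = 0.
Substituting E[q₂] and solving: E[c₂] = 31.5, so q₁ = (127 − 2·23 + 31.5)/9 = 12.5.
E[P] = 127 − 3·(q₁ + E[q₂]) = 60.5; Firm 1's expected profit = (E[P] − 23)·q₁ = (60.5 − 23)·12.5 = 468.75.

468.75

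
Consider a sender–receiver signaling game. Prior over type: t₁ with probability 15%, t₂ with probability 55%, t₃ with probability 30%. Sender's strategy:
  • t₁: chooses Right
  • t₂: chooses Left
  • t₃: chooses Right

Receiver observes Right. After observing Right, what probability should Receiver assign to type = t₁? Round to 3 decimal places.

P(Right) = 0.15·1 + 0.55·0 + 0.3·1 = 0.45
P(t₁ | Right) = (0.15·1) / 0.45 = 0.15 / 0.45 = 0.333333

0.333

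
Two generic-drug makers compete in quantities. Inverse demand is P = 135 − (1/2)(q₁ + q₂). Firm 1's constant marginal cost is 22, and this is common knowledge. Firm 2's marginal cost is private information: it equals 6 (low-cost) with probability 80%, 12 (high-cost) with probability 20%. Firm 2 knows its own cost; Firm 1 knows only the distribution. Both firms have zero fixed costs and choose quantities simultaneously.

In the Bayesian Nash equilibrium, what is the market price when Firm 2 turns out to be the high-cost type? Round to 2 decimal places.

Type-c best response for Firm 2: q₂(c) = (135 − c) − q₁/2.
Firm 1 maximizes expected profit; its first-order condition is 135 − q₁ − (1/2)E[q₂] − 22 = 0.
Substituting E[q₂] and solving: E[c₂] = 7.2, so q₁ = (135 − 2·22 + 7.2)/(3/2) = 65.4667.
q₂(high-cost) = 90.2667, so P = 135 − (1/2)·(65.4667 + 90.2667) = 57.1333.

57.13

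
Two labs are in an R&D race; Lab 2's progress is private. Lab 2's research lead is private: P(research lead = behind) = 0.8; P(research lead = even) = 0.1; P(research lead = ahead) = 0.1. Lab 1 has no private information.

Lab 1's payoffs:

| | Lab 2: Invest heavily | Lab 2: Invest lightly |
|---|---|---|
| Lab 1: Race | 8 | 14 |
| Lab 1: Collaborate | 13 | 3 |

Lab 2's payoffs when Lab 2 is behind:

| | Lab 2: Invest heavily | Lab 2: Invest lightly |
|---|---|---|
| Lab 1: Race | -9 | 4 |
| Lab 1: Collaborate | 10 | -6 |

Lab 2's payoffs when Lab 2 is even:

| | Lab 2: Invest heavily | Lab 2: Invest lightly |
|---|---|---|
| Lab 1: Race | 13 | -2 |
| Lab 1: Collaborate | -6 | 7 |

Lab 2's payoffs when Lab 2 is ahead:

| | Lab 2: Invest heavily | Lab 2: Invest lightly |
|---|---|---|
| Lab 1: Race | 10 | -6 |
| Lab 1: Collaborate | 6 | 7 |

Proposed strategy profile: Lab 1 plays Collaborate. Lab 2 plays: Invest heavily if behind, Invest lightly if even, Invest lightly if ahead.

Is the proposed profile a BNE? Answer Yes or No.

Yes

A profile is a BNE iff every type of every player is best-responding given beliefs about the other side.
Lab 1 plays Collaborate: E[Collaborate] = 0.8·(13) + 0.1·(3) + 0.1·(3) = 11; E[Race] = 9.2. Best-responding. ✓
Lab 2 (research lead behind), facing Collaborate: Invest heavily gives 10, Invest lightly gives -6. Proposed Invest heavily is best. ✓
Lab 2 (research lead even), facing Collaborate: Invest heavily gives -6, Invest lightly gives 7. Proposed Invest lightly is best. ✓
Lab 2 (research lead ahead), facing Collaborate: Invest heavily gives 6, Invest lightly gives 7. Proposed Invest lightly is best. ✓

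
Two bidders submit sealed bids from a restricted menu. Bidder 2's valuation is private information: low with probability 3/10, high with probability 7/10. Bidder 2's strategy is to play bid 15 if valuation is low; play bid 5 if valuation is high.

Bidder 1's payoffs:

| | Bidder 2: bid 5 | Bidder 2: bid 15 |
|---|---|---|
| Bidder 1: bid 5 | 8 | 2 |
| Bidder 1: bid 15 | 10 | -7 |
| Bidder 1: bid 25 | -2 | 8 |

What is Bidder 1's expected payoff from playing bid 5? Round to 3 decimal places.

6.200

E[bid 5] = 3/10·2 + 7/10·8 = 3/5 + 28/5 = 31/5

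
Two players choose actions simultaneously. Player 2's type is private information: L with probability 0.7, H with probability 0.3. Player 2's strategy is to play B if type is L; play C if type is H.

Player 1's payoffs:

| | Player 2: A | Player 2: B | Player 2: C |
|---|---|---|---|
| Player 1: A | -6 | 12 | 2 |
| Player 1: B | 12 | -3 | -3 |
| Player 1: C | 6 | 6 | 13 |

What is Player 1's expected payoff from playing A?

9

E[A] = 0.7·12 + 0.3·2 = 8.4 + 0.6 = 9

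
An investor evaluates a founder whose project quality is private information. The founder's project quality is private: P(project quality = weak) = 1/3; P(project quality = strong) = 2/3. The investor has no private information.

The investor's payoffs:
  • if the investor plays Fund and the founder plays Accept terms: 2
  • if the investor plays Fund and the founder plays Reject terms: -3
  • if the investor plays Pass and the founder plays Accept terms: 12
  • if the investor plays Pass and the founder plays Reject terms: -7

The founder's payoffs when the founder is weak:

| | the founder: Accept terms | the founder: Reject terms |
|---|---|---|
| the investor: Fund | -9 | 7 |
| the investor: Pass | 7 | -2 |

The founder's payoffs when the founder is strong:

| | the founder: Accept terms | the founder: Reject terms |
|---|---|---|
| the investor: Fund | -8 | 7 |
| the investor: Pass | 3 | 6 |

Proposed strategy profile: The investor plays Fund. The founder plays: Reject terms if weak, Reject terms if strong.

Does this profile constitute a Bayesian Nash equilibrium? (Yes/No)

Yes

The investor plays Fund: E[Fund] = 1/3·(-3) + 2/3·(-3) = -3; E[Pass] = -7. Best-responding. ✓
The founder (project quality weak), facing Fund: Accept terms gives -9, Reject terms gives 7. Proposed Reject terms is best. ✓
The founder (project quality strong), facing Fund: Accept terms gives -8, Reject terms gives 7. Proposed Reject terms is best. ✓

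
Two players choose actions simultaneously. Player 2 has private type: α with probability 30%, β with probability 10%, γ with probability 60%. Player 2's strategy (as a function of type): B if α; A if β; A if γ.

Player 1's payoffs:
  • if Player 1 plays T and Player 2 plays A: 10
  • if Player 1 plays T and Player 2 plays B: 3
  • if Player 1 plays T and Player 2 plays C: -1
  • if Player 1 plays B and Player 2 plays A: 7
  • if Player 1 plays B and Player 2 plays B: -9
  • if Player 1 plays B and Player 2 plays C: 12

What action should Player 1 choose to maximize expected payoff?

Compute Player 1's expected payoff for each action, taking the expectation over Player 2's type.
E[T] = 0.3·(3) + 0.1·(10) + 0.6·(10) = 7.9
E[B] = 0.3·(-9) + 0.1·(7) + 0.6·(7) = 2.2
Best response: T (7.9 is the largest).

T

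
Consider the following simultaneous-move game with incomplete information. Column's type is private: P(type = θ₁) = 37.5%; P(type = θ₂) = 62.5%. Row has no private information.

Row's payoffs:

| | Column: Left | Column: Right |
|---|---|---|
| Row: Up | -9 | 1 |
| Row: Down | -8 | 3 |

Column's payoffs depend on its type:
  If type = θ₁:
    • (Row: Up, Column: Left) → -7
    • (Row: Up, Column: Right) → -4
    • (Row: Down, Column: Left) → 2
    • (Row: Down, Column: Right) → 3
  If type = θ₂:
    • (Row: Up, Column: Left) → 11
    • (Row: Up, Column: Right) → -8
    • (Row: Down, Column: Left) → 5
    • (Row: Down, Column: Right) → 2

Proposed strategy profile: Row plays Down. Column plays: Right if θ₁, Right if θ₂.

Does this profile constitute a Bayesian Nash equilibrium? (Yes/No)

No

Row plays Down: E[Down] = 0.375·(3) + 0.625·(3) = 3; E[Up] = 1. Best-responding. ✓
Column (type θ₁), facing Down: Left gives 2, Right gives 3. Proposed Right is best. ✓
Column (type θ₂), facing Down: Left gives 5, Right gives 2. Proposed Right is not best — profitable deviation exists. ✗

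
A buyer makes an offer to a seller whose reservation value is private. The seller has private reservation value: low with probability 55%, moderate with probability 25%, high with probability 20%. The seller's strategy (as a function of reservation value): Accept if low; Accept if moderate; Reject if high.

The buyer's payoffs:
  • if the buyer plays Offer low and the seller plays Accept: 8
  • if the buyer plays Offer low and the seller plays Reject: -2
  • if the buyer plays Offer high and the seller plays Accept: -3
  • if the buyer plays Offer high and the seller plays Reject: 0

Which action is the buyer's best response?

Offer low

Compute the buyer's expected payoff for each action, taking the expectation over the seller's type.
E[Offer low] = 0.55·(8) + 0.25·(8) + 0.2·(-2) = 6
E[Offer high] = 0.55·(-3) + 0.25·(-3) + 0.2·(0) = -2.4
Best response: Offer low (6 is the largest).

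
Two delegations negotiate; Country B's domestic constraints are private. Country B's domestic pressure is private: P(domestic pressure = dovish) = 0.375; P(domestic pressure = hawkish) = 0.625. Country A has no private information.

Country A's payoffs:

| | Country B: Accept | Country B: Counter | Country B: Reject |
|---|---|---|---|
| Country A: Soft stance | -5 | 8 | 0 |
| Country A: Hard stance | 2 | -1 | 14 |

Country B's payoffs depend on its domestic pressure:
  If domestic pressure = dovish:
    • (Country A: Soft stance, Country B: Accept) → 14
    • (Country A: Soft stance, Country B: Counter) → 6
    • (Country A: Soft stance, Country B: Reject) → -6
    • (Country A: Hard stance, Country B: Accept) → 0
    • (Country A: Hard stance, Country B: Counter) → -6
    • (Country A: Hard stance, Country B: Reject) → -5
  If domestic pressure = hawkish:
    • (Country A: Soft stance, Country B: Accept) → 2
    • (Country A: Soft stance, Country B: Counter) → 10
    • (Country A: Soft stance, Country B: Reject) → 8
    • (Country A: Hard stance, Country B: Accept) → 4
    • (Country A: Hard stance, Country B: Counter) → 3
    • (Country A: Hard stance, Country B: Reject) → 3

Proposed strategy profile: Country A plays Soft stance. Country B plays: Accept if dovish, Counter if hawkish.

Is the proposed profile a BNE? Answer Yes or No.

Yes

A profile is a BNE iff every type of every player is best-responding given beliefs about the other side.
Country A plays Soft stance: E[Soft stance] = 0.375·(-5) + 0.625·(8) = 3.125; E[Hard stance] = 0.125. Best-responding. ✓
Country B (domestic pressure dovish), facing Soft stance: Accept gives 14, Counter gives 6, Reject gives -6. Proposed Accept is best. ✓
Country B (domestic pressure hawkish), facing Soft stance: Accept gives 2, Counter gives 10, Reject gives 8. Proposed Counter is best. ✓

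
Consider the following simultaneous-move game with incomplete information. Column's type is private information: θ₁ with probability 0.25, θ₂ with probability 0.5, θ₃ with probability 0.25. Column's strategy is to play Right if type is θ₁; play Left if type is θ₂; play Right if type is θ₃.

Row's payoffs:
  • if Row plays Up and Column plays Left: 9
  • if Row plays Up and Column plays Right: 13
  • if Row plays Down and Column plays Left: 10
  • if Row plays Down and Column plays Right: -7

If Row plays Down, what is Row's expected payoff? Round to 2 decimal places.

1.50

Take the expectation over Column's type, weighting each type's action by its prior probability.
E[Down] = 0.25·(-7) + 0.5·10 + 0.25·(-7) = (-1.75) + 5 + (-1.75) = 1.5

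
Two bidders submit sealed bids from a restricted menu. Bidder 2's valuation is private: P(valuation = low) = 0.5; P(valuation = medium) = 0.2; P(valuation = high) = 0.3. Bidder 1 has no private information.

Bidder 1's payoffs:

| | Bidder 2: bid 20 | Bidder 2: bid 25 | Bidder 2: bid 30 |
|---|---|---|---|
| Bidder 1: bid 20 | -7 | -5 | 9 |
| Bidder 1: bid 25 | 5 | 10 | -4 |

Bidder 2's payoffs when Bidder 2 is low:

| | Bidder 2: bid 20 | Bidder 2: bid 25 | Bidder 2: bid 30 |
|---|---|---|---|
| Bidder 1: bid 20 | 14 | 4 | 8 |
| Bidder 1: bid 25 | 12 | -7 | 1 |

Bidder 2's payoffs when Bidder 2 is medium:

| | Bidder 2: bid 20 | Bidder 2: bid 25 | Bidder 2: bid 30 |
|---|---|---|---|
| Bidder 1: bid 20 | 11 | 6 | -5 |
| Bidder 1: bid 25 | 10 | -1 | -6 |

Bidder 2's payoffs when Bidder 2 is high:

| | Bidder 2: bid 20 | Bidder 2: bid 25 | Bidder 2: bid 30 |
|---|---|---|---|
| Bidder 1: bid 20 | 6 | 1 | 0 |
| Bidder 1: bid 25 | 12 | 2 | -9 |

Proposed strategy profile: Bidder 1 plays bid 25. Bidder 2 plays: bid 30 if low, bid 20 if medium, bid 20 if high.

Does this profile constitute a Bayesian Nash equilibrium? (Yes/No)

No

A profile is a BNE iff every type of every player is best-responding given beliefs about the other side.
Bidder 1 plays bid 25: E[bid 25] = 0.5·(-4) + 0.2·(5) + 0.3·(5) = 0.5; E[bid 20] = 1. Not best-responding. ✗
Bidder 2 (valuation low), facing bid 25: bid 20 gives 12, bid 25 gives -7, bid 30 gives 1. Proposed bid 30 is not best — profitable deviation exists. ✗
Bidder 2 (valuation medium), facing bid 25: bid 20 gives 10, bid 25 gives -1, bid 30 gives -6. Proposed bid 20 is best. ✓
Bidder 2 (valuation high), facing bid 25: bid 20 gives 12, bid 25 gives 2, bid 30 gives -9. Proposed bid 20 is best. ✓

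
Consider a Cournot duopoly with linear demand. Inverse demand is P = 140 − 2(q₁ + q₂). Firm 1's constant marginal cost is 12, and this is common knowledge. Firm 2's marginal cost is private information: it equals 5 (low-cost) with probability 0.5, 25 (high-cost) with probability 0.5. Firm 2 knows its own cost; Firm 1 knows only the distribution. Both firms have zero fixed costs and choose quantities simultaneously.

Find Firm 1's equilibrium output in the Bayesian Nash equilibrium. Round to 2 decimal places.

21.83

Firm 2 with cost c maximizes (140 − 2(q₁+q₂) − c)·q₂, giving q₂(c) = (140 − c − 2q₁)/4.
E[c₂] = 0.5·5 + 0.5·25 = 15
Firm 1's FOC against E[q₂] yields q₁ = (140 − 2·12 + E[c₂])/6 = (140 − 24 + 15)/6 = 21.8333.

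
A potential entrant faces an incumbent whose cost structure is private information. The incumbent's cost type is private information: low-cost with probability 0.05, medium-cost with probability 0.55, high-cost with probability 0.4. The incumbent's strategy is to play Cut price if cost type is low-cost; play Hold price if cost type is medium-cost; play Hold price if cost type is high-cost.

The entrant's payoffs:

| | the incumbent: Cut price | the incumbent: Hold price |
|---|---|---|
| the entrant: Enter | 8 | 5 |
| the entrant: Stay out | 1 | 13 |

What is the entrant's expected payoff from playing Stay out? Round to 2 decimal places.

E[Stay out] = 0.05·1 + 0.55·13 + 0.4·13 = 0.05 + 7.15 + 5.2 = 12.4

12.40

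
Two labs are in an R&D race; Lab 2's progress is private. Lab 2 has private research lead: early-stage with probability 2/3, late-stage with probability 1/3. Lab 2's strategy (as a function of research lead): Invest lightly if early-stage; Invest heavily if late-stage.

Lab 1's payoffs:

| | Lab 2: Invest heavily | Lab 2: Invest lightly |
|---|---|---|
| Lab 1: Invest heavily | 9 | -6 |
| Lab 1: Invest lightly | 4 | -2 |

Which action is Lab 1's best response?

Compute Lab 1's expected payoff for each action, taking the expectation over Lab 2's type.
E[Invest heavily] = 2/3·(-6) + 1/3·(9) = -1
E[Invest lightly] = 2/3·(-2) + 1/3·(4) = 0
Best response: Invest lightly (0 is the largest).

Invest lightly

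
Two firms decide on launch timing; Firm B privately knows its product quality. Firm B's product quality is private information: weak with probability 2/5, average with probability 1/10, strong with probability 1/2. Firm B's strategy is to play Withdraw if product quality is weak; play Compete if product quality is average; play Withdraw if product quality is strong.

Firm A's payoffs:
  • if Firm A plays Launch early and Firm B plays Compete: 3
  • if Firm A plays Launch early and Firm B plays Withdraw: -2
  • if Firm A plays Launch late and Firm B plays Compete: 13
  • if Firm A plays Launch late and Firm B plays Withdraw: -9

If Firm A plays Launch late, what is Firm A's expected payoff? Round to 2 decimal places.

-6.80

Take the expectation over Firm B's product quality, weighting each type's action by its prior probability.
E[Launch late] = 2/5·(-9) + 1/10·13 + 1/2·(-9) = (-18/5) + 13/10 + (-9/2) = -34/5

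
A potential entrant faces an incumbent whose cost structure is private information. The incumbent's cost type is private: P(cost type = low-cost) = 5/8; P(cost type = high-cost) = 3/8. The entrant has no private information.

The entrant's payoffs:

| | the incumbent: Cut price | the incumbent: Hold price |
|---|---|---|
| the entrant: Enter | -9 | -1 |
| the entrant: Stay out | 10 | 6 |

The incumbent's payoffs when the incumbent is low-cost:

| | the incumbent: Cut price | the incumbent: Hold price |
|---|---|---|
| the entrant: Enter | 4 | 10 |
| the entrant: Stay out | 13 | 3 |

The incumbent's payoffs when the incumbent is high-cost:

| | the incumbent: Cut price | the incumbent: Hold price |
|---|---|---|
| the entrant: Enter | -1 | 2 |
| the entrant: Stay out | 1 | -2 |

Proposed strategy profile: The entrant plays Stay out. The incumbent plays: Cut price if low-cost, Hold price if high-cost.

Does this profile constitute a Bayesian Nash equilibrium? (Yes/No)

The entrant plays Stay out: E[Stay out] = 5/8·(10) + 3/8·(6) = 17/2; E[Enter] = -6. Best-responding. ✓
The incumbent (cost type low-cost), facing Stay out: Cut price gives 13, Hold price gives 3. Proposed Cut price is best. ✓
The incumbent (cost type high-cost), facing Stay out: Cut price gives 1, Hold price gives -2. Proposed Hold price is not best — profitable deviation exists. ✗

No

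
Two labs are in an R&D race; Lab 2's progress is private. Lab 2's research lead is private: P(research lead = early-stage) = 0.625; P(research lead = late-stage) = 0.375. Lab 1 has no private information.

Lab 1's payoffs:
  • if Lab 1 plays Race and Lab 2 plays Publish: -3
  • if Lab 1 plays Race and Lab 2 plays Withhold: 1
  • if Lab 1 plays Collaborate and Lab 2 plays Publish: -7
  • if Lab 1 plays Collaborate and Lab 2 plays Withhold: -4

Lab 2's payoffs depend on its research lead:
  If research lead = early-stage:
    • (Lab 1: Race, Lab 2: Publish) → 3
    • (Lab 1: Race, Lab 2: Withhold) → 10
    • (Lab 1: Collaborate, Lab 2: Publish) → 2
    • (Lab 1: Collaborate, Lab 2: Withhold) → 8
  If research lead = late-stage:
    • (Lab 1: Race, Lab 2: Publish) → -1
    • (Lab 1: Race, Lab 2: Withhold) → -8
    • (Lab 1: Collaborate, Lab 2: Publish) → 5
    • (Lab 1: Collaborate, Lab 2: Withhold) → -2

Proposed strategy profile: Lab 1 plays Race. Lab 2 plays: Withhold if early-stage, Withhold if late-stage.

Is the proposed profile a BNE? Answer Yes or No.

No

Lab 1 plays Race: E[Race] = 0.625·(1) + 0.375·(1) = 1; E[Collaborate] = -4. Best-responding. ✓
Lab 2 (research lead early-stage), facing Race: Publish gives 3, Withhold gives 10. Proposed Withhold is best. ✓
Lab 2 (research lead late-stage), facing Race: Publish gives -1, Withhold gives -8. Proposed Withhold is not best — profitable deviation exists. ✗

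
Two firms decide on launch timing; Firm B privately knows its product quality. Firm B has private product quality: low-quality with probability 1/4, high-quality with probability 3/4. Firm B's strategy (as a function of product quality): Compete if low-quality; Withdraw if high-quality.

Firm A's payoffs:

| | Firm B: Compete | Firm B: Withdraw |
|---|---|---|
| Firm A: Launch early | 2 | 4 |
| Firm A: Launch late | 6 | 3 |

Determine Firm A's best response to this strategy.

Launch late

Compute Firm A's expected payoff for each action, taking the expectation over Firm B's type.
E[Launch early] = 1/4·(2) + 3/4·(4) = 7/2
E[Launch late] = 1/4·(6) + 3/4·(3) = 15/4
Best response: Launch late (15/4 is the largest).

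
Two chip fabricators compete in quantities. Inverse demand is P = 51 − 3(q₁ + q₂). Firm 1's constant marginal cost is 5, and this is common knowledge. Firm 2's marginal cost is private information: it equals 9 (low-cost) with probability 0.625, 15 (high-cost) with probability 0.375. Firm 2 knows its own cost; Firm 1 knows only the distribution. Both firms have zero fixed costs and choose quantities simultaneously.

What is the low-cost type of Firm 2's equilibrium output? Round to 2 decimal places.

4.10

Each type of Firm 2 best-responds to q₁; Firm 1 best-responds to the expected q₂ over Firm 2's types.
Firm 2 with cost c maximizes (51 − 3(q₁+q₂) − c)·q₂, giving q₂(c) = (51 − c − 3q₁)/6.
E[c₂] = 0.625·9 + 0.375·15 = 11.25
Firm 1's FOC against E[q₂] yields q₁ = (51 − 2·5 + E[c₂])/9 = (51 − 10 + 11.25)/9 = 5.80556.
q₂(low-cost) = (51 − 9 − 3·5.80556)/6 = 4.09722.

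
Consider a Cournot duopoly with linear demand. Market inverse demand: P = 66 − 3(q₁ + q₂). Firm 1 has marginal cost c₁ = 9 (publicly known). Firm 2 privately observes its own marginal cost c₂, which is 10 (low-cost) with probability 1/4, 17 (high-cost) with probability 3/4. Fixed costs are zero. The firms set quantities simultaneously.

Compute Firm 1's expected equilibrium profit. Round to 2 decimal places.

148.17

Type-c best response for Firm 2: q₂(c) = (66 − c)/6 − q₁/2.
Firm 1 maximizes expected profit; its first-order condition is 66 − 6q₁ − 3E[q₂] − 9 = 0.
Substituting E[q₂] and solving: E[c₂] = 15.25, so q₁ = (66 − 2·9 + 15.25)/9 = 7.02778.
E[P] = 66 − 3·(q₁ + E[q₂]) = 30.0833; Firm 1's expected profit = (E[P] − 9)·q₁ = (30.0833 − 9)·7.02778 = 148.169.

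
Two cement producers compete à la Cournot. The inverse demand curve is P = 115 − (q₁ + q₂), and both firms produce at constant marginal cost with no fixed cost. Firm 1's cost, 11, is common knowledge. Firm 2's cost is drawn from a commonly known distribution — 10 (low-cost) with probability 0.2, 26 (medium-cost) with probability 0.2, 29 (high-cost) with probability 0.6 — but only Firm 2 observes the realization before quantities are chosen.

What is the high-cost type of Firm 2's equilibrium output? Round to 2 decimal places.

Type-c best response for Firm 2: q₂(c) = (115 − c)/2 − q₁/2.
Firm 1 maximizes expected profit; its first-order condition is 115 − 2q₁ − E[q₂] − 11 = 0.
Substituting E[q₂] and solving: E[c₂] = 24.6, so q₁ = (115 − 2·11 + 24.6)/3 = 39.2.
q₂(high-cost) = (115 − 29 − 39.2)/2 = 23.4.

23.40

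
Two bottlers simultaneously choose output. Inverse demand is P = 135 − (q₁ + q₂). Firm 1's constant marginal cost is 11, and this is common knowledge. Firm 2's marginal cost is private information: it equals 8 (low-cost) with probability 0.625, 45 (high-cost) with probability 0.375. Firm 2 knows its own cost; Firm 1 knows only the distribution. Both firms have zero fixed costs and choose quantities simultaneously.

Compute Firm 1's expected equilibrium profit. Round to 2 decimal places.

Type-c best response for Firm 2: q₂(c) = (135 − c)/2 − q₁/2.
Firm 1 maximizes expected profit; its first-order condition is 135 − 2q₁ − E[q₂] − 11 = 0.
Substituting E[q₂] and solving: E[c₂] = 21.875, so q₁ = (135 − 2·11 + 21.875)/3 = 44.9583.
E[P] = 135 − (q₁ + E[q₂]) = 55.9583; Firm 1's expected profit = (E[P] − 11)·q₁ = (55.9583 − 11)·44.9583 = 2021.25.

2021.25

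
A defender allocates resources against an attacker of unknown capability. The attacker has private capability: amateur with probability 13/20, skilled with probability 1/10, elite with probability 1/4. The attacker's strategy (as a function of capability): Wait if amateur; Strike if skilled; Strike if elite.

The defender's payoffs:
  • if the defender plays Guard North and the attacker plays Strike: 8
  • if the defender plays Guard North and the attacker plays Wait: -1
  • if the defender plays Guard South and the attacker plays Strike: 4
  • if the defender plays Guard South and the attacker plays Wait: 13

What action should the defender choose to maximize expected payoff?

Guard South

E[Guard North] = 13/20·(-1) + 1/10·(8) + 1/4·(8) = 43/20
E[Guard South] = 13/20·(13) + 1/10·(4) + 1/4·(4) = 197/20
Best response: Guard South (197/20 is the largest).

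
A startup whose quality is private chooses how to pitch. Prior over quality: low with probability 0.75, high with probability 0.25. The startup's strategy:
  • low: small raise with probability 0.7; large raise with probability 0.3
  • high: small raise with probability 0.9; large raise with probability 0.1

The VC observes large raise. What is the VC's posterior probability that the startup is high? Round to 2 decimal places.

0.10

P(large raise) = 0.75·0.3 + 0.25·0.1 = 0.25
P(high | large raise) = (0.25·0.1) / 0.25 = 0.025 / 0.25 = 0.1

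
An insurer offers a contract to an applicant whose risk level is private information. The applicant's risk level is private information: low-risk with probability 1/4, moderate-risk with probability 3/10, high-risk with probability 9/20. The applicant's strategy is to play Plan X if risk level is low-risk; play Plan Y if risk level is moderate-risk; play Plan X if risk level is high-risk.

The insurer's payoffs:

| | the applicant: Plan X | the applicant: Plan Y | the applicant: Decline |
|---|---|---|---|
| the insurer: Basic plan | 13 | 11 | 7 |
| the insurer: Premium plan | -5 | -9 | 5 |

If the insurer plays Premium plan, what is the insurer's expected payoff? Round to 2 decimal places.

-6.20

E[Premium plan] = 1/4·(-5) + 3/10·(-9) + 9/20·(-5) = (-5/4) + (-27/10) + (-9/4) = -31/5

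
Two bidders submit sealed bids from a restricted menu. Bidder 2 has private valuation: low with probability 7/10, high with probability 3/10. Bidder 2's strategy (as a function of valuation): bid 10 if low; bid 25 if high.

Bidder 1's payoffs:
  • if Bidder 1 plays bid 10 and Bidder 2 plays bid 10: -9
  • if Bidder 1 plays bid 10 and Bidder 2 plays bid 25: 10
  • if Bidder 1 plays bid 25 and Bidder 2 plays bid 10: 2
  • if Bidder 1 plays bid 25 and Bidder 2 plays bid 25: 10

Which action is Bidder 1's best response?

bid 25

E[bid 10] = 7/10·(-9) + 3/10·(10) = -33/10
E[bid 25] = 7/10·(2) + 3/10·(10) = 22/5
Best response: bid 25 (22/5 is the largest).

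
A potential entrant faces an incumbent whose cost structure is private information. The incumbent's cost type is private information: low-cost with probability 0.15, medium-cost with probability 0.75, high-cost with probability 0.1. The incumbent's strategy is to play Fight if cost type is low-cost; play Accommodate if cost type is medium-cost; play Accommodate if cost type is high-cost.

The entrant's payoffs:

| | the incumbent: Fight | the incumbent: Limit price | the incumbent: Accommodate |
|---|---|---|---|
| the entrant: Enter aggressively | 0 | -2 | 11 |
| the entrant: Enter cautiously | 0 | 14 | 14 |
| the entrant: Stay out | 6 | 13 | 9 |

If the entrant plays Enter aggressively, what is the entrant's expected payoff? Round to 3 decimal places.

E[Enter aggressively] = 0.15·0 + 0.75·11 + 0.1·11 = 0 + 8.25 + 1.1 = 9.35

9.350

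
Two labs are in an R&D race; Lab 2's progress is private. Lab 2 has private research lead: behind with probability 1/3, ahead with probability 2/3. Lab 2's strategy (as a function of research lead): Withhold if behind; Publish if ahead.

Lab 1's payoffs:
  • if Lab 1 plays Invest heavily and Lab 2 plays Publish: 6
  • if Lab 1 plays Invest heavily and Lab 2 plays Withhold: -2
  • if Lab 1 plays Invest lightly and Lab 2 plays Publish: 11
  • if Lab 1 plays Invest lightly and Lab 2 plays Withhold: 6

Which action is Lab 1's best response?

Invest lightly

E[Invest heavily] = 1/3·(-2) + 2/3·(6) = 10/3
E[Invest lightly] = 1/3·(6) + 2/3·(11) = 28/3
Best response: Invest lightly (28/3 is the largest).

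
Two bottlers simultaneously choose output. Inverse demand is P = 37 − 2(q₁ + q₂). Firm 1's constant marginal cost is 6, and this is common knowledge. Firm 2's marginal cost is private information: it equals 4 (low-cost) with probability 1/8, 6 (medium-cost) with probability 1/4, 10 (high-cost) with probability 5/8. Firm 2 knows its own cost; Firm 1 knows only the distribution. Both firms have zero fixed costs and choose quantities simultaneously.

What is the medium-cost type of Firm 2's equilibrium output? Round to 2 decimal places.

Type-c best response for Firm 2: q₂(c) = (37 − c)/4 − q₁/2.
Firm 1 maximizes expected profit; its first-order condition is 37 − 4q₁ − 2E[q₂] − 6 = 0.
Substituting E[q₂] and solving: E[c₂] = 8.25, so q₁ = (37 − 2·6 + 8.25)/6 = 5.54167.
q₂(medium-cost) = (37 − 6 − 2·5.54167)/4 = 4.97917.

4.98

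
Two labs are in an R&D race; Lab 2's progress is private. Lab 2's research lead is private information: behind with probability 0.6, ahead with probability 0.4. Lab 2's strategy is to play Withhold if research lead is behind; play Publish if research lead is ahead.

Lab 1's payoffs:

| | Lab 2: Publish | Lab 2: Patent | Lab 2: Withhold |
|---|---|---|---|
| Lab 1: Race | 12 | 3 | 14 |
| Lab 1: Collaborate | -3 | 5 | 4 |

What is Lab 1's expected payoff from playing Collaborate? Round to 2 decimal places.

1.20

Take the expectation over Lab 2's research lead, weighting each type's action by its prior probability.
E[Collaborate] = 0.6·4 + 0.4·(-3) = 2.4 + (-1.2) = 1.2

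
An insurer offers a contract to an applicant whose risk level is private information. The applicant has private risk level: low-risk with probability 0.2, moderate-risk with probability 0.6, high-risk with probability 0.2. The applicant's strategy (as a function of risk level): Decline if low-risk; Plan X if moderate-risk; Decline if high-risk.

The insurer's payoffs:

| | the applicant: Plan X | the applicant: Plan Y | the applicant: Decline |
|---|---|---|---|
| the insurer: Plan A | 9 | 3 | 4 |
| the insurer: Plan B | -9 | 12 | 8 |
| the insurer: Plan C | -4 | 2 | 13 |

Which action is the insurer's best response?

Plan A

E[Plan A] = 0.2·(4) + 0.6·(9) + 0.2·(4) = 7
E[Plan B] = 0.2·(8) + 0.6·(-9) + 0.2·(8) = -2.2
E[Plan C] = 0.2·(13) + 0.6·(-4) + 0.2·(13) = 2.8
Best response: Plan A (7 is the largest).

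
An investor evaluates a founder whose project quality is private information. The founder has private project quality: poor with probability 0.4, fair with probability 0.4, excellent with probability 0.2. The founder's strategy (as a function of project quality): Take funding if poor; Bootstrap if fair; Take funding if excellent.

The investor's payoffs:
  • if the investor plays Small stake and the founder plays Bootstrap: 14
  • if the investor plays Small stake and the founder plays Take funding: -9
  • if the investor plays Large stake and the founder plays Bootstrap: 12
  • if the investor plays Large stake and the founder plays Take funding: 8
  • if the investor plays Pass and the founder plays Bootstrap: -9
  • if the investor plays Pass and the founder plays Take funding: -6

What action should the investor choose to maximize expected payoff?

Large stake

E[Small stake] = 0.4·(-9) + 0.4·(14) + 0.2·(-9) = 0.2
E[Large stake] = 0.4·(8) + 0.4·(12) + 0.2·(8) = 9.6
E[Pass] = 0.4·(-6) + 0.4·(-9) + 0.2·(-6) = -7.2
Best response: Large stake (9.6 is the largest).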